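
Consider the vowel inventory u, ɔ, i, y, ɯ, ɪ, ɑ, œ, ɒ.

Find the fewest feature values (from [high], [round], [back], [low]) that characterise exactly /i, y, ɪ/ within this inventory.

Every target segment is [+high], [−back]; each remaining inventory member fails at least one of these. Each conjunct is needed — [−back] alone would also admit /œ/; [+high] alone would also admit /u, ɯ/ — and no other single listed feature has exactly this extension, so two is the minimum.

[+high, −back]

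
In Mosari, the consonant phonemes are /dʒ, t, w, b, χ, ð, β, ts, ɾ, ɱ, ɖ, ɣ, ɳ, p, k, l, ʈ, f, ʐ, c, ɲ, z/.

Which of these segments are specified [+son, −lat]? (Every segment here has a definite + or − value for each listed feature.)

Eliminate segments failing any feature: /dʒ, t, b, χ, ð, β, ts, ɖ, ɣ, p, k, ʈ, f, ʐ, c, z/ are [−sonorant]; /l/ is [+lateral]. The remaining /w, ɾ, ɱ, ɳ, ɲ/ satisfy [+sonorant], [−lateral].

w, ɾ, ɱ, ɳ, ɲ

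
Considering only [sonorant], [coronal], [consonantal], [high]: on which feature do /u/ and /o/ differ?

/u/ is the high back rounded tense vowel and /o/ is the mid back rounded tense vowel. Both are [+sonorant], [−coronal], [−consonantal]. /u/ is [+high] while /o/ is [−high], so the distinguishing feature is [high].

[high]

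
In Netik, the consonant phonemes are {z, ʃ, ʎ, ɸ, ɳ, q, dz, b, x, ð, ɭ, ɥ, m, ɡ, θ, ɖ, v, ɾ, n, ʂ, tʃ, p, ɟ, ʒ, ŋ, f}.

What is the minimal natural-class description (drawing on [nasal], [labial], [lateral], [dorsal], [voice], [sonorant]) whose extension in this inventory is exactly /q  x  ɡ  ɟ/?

[-sonorant, +dorsal]

/q, x, ɡ, ɟ/ are all [-sonorant], [+dorsal], and no other segment in the inventory matches both values. Dropping any one of them over-generates: [+dorsal] alone would also admit /ʎ, ɥ, ŋ/; [-sonorant] alone would also admit /z, ʃ, ɸ, dz, …/. No other single listed feature picks out exactly this set either, so fewer than two features will not do.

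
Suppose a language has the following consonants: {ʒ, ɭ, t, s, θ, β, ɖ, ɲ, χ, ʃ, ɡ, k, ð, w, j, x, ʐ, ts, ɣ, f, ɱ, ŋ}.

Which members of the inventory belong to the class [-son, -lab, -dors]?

Eliminate segments failing any feature: /ɭ, ɲ, w, j, ɱ, ŋ/ are [+sonorant]; /β, f/ are [+labial]; /χ, ɡ, k, x, ɣ/ are [+dorsal]. The remaining /ʒ, t, s, θ, ɖ, ʃ, ð, ʐ, ts/ satisfy [-sonorant], [-labial], [-dorsal].

ʒ, t, s, θ, ɖ, ʃ, ð, ʐ, ts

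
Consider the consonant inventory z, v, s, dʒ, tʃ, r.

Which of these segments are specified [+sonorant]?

The [+sonorant] segments here are /r/; the remaining /z, v, s, dʒ, tʃ/ are [-sonorant].

r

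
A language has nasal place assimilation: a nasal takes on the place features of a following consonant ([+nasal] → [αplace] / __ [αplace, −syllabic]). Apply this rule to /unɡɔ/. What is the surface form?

[uŋɡɔ]

In /unɡɔ/, the nasal /n/ precedes /ɡ/, which is [+dorsal]. The nasal assimilates in place, becoming the [+dorsal] nasal /ŋ/. The surface form is [uŋɡɔ].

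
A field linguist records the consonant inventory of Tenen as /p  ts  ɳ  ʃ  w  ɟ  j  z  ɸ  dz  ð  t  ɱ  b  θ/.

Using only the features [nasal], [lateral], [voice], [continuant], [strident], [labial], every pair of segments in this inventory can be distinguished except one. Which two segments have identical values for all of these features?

ð, j

/ð/ (voiced dental fricative) and /j/ (palatal glide) are both [-nasal], [-lateral], [+voice], [+continuant], [-strident], [-labial], so none of the listed features separates them. (They do differ in [sonorant] and [dorsal], which are not among the given features.) Every other pair in the inventory differs on at least one listed feature.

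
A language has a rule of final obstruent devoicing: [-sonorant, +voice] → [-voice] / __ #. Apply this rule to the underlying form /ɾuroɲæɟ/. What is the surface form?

Only the final segment /ɟ/ is both word-final and matches the structural description. It is a voiced palatal stop, so [-sonorant, +voice] holds; changing it to [-voice] with all other features held fixed yields /c/ (voiceless palatal stop). No other segment meets both the structural description and the environment, so the output is [ɾuroɲæc].

[ɾuroɲæc]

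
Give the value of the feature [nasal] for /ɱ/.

[+nasal]

/ɱ/ is the labiodental nasal, hence [+nasal].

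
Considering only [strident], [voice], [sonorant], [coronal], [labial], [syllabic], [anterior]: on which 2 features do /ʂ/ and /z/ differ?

[voice], [anterior]

/ʂ/ (voiceless retroflex fricative) and /z/ (voiced alveolar fricative) agree on [+strident], [−sonorant], [+coronal], [−labial], [−syllabic]. They differ on [voice] (/ʂ/ [−], /z/ [+]), [anterior] (/ʂ/ [−], /z/ [+]).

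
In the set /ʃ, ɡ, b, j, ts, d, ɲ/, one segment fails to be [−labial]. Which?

Every segment except /b/ is [−labial]. /b/ (voiced bilabial stop) is [+labial], so it is the exception.

b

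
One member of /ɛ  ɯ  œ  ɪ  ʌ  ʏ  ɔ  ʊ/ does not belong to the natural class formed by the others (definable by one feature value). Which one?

ɯ

[tense] groups all but one: /ʊ, ɔ, ɪ, ʏ, œ, ʌ, ɛ/ share [−tense] while /ɯ/ (high back unrounded vowel) alone is [+tense]. Removing any other segment would not leave a single-feature class that excludes it.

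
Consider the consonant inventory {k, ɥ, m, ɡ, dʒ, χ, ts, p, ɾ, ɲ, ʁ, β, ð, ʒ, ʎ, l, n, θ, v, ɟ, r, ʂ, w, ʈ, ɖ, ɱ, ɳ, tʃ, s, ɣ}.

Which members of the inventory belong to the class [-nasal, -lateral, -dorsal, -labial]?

Eliminate segments failing any feature: /k, ɥ, ɡ, χ, ʁ, ɟ, w, ɣ/ are [+dorsal]; /m, ɲ, n, ɱ, ɳ/ are [+nasal]; /p, β, v/ are [+labial]; /ʎ, l/ are [+lateral]. The remaining /dʒ, ts, ɾ, ð, ʒ, θ, r, ʂ, ʈ, ɖ, tʃ, s/ satisfy [-nasal], [-lateral], [-dorsal], [-labial].

dʒ, ts, ɾ, ð, ʒ, θ, r, ʂ, ʈ, ɖ, tʃ, s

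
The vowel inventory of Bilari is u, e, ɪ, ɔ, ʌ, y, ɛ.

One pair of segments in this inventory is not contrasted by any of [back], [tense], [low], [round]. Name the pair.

/ɪ/ (high front unrounded lax vowel) and /ɛ/ (mid front unrounded lax vowel) are both [−back], [−tense], [−low], [−round], so none of the listed features separates them. (They do differ in [high], which is not among the given features.) Every other pair in the inventory differs on at least one listed feature.

ɪ, ɛ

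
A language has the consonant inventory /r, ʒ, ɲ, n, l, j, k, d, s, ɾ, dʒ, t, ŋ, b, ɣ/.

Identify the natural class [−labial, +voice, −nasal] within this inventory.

r, ʒ, l, j, d, ɾ, dʒ, ɣ

First, the [−labial] segments are /r, ʒ, ɲ, n, l, j, k, d, s, ɾ, dʒ, t, ŋ, ɣ/.
Among these, [+voice] gives /r, ʒ, ɲ, n, l, j, d, ɾ, dʒ, ŋ, ɣ/.
Among these, [−nasal] leaves /r, ʒ, l, j, d, ɾ, dʒ, ɣ/.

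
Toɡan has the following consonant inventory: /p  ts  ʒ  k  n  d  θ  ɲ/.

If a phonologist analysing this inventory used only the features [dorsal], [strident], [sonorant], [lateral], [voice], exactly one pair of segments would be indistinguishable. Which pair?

θ, p

Both /θ/ and /p/ are [-dorsal], [-strident], [-sonorant], [-lateral], [-voice]. Since the list omits [continuant], [labial] and [coronal] — which do distinguish the voiceless dental fricative from the voiceless bilabial stop — this pair collapses; all other pairs remain distinct.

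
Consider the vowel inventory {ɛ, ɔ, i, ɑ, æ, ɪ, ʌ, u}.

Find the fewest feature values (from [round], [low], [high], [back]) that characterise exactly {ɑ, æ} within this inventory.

[+low]

/ɑ, æ/ are exactly the [+low] segments in the inventory, so a single feature suffices.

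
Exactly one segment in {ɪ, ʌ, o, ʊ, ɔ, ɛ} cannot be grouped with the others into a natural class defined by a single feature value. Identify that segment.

o

[tense] groups all but one: /ɔ, ʊ, ɛ, ɪ, ʌ/ share [−tense] while /o/ (mid back rounded tense vowel) alone is [+tense]. Removing any other segment would not leave a single-feature class that excludes it.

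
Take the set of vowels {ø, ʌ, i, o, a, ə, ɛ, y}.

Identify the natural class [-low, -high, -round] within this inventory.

ʌ, ə, ɛ

Eliminate segments failing any feature: /ø, o/ are [+round]; /i, y/ are [+high]; /a/ is [+low]. The remaining /ʌ, ə, ɛ/ satisfy [-low], [-high], [-round].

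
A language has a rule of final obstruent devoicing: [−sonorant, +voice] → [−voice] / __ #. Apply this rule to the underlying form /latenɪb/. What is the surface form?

Only the final segment /b/ is both word-final and matches the structural description. It is a voiced bilabial stop, so [−sonorant, +voice] holds; changing it to [−voice] with all other features held fixed yields /p/ (voiceless bilabial stop). No other segment meets both the structural description and the environment, so the output is [latenɪp].

[latenɪp]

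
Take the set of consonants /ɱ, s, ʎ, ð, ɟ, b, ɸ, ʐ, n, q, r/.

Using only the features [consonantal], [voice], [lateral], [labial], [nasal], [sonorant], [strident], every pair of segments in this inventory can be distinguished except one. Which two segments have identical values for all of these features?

ɟ, ð

/ɟ/ (voiced palatal stop) and /ð/ (voiced dental fricative) are both [+consonantal], [+voice], [−lateral], [−labial], [−nasal], [−sonorant], [−strident], so none of the listed features separates them. (They do differ in [continuant] and [dorsal], which are not among the given features.) Every other pair in the inventory differs on at least one listed feature.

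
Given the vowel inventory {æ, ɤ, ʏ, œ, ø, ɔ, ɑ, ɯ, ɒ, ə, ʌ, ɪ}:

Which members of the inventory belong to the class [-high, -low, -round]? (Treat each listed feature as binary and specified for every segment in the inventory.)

The [-high] segments are /æ, ɤ, œ, ø, ɔ, ɑ, ɒ, ə, ʌ/.
Within that set, [-low] gives /ɤ, œ, ø, ɔ, ə, ʌ/.
Within that set, [-round] leaves /ɤ, ə, ʌ/.

ɤ, ə, ʌ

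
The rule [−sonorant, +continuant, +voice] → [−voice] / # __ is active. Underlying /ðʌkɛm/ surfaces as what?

/ð/ satisfies [−sonorant, +continuant, +voice] and sits in # __. The [−voice] counterpart of the voiced dental fricative is /θ/. Other segments in /ðʌkɛm/ either fail the structural description or are not in the environment, so the surface form is [θʌkɛm].

[θʌkɛm]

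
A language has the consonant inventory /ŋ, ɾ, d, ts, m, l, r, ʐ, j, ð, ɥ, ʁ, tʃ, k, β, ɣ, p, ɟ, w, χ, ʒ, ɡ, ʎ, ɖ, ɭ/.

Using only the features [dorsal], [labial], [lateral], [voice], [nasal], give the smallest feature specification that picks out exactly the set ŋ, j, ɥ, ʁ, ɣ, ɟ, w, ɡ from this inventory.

/ŋ, j, ɥ, ʁ, ɣ, ɟ, w, ɡ/ are all [+voice], [−lateral], [+dorsal], and no other segment in the inventory matches all three values. Dropping any one of them over-generates: [−lateral, +dorsal] alone would also admit /k, χ/; [+voice, +dorsal] alone would also admit /ʎ/; [+voice, −lateral] alone would also admit /ɾ, d, m, r, …/. No other combination of two listed features picks out exactly this set either, so fewer than three features will not do.

[+voice, −lateral, +dorsal]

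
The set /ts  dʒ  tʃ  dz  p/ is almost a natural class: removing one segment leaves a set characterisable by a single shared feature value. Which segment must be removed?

p

/dz, ts, dʒ, tʃ/ are all [+delayed release], but /p/ (voiceless bilabial stop) is [−delayed release]. No other single segment can be removed to leave a set sharing one feature value that the removed segment lacks, so /p/ is the odd one out.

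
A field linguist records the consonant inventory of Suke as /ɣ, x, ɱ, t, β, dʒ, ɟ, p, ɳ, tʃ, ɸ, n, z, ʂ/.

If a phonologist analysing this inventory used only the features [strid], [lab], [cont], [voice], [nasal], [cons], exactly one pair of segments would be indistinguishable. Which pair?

n, ɳ

/n/ (alveolar nasal) and /ɳ/ (retroflex nasal) are both [−strident], [−labial], [−continuant], [+voice], [+nasal], [+consonantal], so none of the listed features separates them. (They do differ in [anterior], which is not among the given features.) Every other pair in the inventory differs on at least one listed feature.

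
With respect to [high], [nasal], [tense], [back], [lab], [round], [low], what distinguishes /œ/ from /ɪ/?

[labial], [round], [high]

/œ/ is the mid front rounded lax vowel and /ɪ/ is the high front unrounded lax vowel. Both are [−nasal], [−tense], [−back], [−low]. /œ/ is [+labial] while /ɪ/ is [−labial]; /œ/ is [+round] while /ɪ/ is [−round]; /œ/ is [−high] while /ɪ/ is [+high], so the distinguishing features are [labial], [round], [high].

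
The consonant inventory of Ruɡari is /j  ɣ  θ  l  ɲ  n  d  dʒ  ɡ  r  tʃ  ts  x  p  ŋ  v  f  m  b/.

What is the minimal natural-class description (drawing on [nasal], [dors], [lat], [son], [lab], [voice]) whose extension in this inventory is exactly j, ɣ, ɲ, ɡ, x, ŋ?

[+dors]

Every target segment is [+dorsal] and no other inventory member is, so one feature is enough.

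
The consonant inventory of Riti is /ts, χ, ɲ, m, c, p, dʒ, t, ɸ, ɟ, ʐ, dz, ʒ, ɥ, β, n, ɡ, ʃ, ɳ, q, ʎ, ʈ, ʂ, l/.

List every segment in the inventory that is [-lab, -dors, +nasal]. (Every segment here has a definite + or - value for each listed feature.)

Checking each segment against [-labial], [-dorsal], [+nasal]: /n/ (alveolar nasal), /ɳ/ (retroflex nasal) satisfy every feature; every other segment in the inventory fails at least one.

n, ɳ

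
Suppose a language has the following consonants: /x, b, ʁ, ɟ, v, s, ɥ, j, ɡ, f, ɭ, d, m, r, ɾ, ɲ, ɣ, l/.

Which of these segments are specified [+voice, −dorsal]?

b, v, ɭ, d, m, r, ɾ, l

The [+voice] segments are /b, ʁ, ɟ, v, ɥ, j, ɡ, ɭ, d, m, r, ɾ, ɲ, ɣ, l/.
Among these, [−dorsal] leaves /b, v, ɭ, d, m, r, ɾ, l/.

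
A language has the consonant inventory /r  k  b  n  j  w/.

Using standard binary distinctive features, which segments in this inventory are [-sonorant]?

The feature [sonorant] marks segments produced without turbulent airflow (nasals, liquids, glides, vowels). In this inventory /k, b/ lack that property, so they are [-sonorant]; /r, n, j, w/ are [+sonorant].

k, b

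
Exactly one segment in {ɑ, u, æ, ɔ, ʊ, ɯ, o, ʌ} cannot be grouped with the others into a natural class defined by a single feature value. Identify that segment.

/ɑ, ɔ, ʌ, ʊ, u, ɯ, o/ are all [+back], but /æ/ (low front unrounded vowel) is [−back]. No other single segment can be removed to leave a set sharing one feature value that the removed segment lacks, so /æ/ is the odd one out.

æ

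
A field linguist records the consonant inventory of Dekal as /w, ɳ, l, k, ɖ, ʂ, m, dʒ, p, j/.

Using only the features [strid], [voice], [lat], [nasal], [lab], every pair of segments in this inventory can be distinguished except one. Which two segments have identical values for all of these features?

/j/ (palatal glide) and /ɖ/ (voiced retroflex stop) are both [-strident], [+voice], [-lateral], [-nasal], [-labial], so none of the listed features separates them. (They do differ in [sonorant], [continuant] and [dorsal], which are not among the given features.) Every other pair in the inventory differs on at least one listed feature.

j, ɖ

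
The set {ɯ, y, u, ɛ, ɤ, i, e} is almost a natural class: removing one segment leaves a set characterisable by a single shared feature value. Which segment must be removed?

ɛ

[tense] groups all but one: /ɯ, ɤ, e, y, u, i/ share [+tense] while /ɛ/ (mid front unrounded lax vowel) alone is [−tense]. Removing any other segment would not leave a single-feature class that excludes it.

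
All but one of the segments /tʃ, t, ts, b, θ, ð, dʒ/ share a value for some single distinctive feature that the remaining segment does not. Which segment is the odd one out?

The remaining segments after removing /b/ share [+coronal]; /b/ (voiced bilabial stop) is [−coronal]. For every other candidate removal, the leftover set fails to share any single feature value that the removed segment lacks.

b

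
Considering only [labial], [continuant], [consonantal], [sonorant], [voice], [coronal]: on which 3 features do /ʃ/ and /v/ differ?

[voice], [labial], [coronal]

/ʃ/ is the voiceless postalveolar fricative and /v/ is the voiced labiodental fricative. Both are [+continuant], [+consonantal], [−sonorant]. /ʃ/ is [−voice] while /v/ is [+voice]; /ʃ/ is [−labial] while /v/ is [+labial]; /ʃ/ is [+coronal] while /v/ is [−coronal], so the distinguishing features are [voice], [labial], [coronal].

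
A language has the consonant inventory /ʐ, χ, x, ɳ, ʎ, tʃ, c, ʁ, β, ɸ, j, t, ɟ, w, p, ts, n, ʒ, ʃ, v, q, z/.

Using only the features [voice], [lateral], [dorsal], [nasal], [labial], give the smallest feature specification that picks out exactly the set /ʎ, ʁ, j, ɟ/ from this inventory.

[+voice, −labial, +dorsal]

/ʎ, ʁ, j, ɟ/ are all [+voice], [−labial], [+dorsal], and no other segment in the inventory matches all three values. Dropping any one of them over-generates: [−labial, +dorsal] alone would also admit /χ, x, c, q/; [+voice, +dorsal] alone would also admit /w/; [+voice, −labial] alone would also admit /ʐ, ɳ, n, ʒ, …/. No other combination of two listed features picks out exactly this set either, so fewer than three features will not do.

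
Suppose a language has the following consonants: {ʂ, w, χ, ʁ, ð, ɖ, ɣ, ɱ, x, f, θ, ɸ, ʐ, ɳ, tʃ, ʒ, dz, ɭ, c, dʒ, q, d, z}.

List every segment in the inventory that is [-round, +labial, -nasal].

f, ɸ

Checking each segment against [-round], [+labial], [-nasal]: /f/ (voiceless labiodental fricative), /ɸ/ (voiceless bilabial fricative) satisfy every feature; every other segment in the inventory fails at least one.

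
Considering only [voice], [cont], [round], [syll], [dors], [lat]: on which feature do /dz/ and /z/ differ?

[continuant]

The two segments share [+voice], [−round], [−syllabic], [−dorsal], [−lateral]. The only feature from the list on which they differ: /dz/ is [−continuant] while /z/ is [+continuant].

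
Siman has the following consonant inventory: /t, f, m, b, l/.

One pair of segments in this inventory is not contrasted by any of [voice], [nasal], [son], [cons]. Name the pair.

f, t

/f/ (voiceless labiodental fricative) and /t/ (voiceless alveolar stop) are both [-voice], [-nasal], [-sonorant], [+consonantal], so none of the listed features separates them. (They do differ in [continuant], [labial] and [coronal], which are not among the given features.) Every other pair in the inventory differs on at least one listed feature.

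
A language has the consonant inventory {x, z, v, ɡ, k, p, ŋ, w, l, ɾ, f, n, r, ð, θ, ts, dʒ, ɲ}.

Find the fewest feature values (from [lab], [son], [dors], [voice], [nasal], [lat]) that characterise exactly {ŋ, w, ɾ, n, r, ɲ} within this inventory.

Every target segment is [+sonorant], [−lateral]; each remaining inventory member fails at least one of these. Each conjunct is needed — [−lateral] alone would also admit /x, z, v, ɡ, …/; [+sonorant] alone would also admit /l/ — and no other single listed feature has exactly this extension, so two is the minimum.

[+son, −lat]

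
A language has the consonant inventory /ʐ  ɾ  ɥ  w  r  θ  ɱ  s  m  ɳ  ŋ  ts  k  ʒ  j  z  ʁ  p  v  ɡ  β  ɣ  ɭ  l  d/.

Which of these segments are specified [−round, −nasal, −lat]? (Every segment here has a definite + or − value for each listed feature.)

ʐ, ɾ, r, θ, s, ts, k, ʒ, j, z, ʁ, p, v, ɡ, β, ɣ, d

First, the [−round] segments are /ʐ, ɾ, r, θ, ɱ, s, m, ɳ, ŋ, ts, k, ʒ, j, z, ʁ, p, v, ɡ, β, ɣ, ɭ, l, d/.
Among these, [−nasal] gives /ʐ, ɾ, r, θ, s, ts, k, ʒ, j, z, ʁ, p, v, ɡ, β, ɣ, ɭ, l, d/.
Intersecting with [−lateral] leaves /ʐ, ɾ, r, θ, s, ts, k, ʒ, j, z, ʁ, p, v, ɡ, β, ɣ, d/.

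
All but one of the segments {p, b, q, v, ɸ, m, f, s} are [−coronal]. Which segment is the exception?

/s/ is the voiceless alveolar fricative, which is [+coronal]; the rest — /b, p, v, q, m, ɸ, f/ — are [−coronal].

s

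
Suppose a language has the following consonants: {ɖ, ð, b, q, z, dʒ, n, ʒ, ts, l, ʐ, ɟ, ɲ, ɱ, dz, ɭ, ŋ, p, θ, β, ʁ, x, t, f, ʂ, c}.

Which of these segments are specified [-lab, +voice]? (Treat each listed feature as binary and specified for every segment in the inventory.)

ɖ, ð, z, dʒ, n, ʒ, l, ʐ, ɟ, ɲ, dz, ɭ, ŋ, ʁ

Eliminate segments failing any feature: /b, ɱ, p, β, f/ are [+labial]; /q, ts, θ, x, t, ʂ, c/ are [-voice]. The remaining /ɖ, ð, z, dʒ, n, ʒ, l, ʐ, ɟ, ɲ, dz, ɭ, ŋ, ʁ/ satisfy [-labial], [+voice].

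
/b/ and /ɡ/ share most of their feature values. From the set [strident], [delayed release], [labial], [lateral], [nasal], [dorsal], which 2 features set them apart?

[labial], [dorsal]

/b/ (voiced bilabial stop) and /ɡ/ (voiced velar stop) agree on [-strident], [-delayed release], [-lateral], [-nasal]. They differ on [labial] (/b/ [+], /ɡ/ [-]), [dorsal] (/b/ [-], /ɡ/ [+]).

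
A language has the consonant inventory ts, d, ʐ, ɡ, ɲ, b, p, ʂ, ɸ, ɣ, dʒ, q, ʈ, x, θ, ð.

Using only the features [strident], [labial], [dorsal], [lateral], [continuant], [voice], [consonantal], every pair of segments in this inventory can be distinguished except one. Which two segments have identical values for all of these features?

On the given features, /ɲ/ and /ɡ/ have an identical profile: [−strident], [−labial], [+dorsal], [−lateral], [−continuant], [+voice], [+consonantal]. No other two segments in the inventory coincide on all 7 features. (They do differ in [sonorant], [nasal] and [back], which are not among the given features.)

ɲ, ɡ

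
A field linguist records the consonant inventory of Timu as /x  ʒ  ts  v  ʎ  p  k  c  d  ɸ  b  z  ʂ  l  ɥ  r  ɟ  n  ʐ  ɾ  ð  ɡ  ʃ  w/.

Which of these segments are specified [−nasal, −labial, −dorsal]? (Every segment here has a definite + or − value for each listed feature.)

Checking each segment against [−nasal], [−labial], [−dorsal]: /ʒ/ (voiced postalveolar fricative), /ts/ (voiceless alveolar affricate), /d/ (voiced alveolar stop), /z/ (voiced alveolar fricative), /ʂ/ (voiceless retroflex fricative), /l/ (alveolar lateral approximant), among others, satisfy every feature; every other segment in the inventory fails at least one.

ʒ, ts, d, z, ʂ, l, r, ʐ, ɾ, ð, ʃ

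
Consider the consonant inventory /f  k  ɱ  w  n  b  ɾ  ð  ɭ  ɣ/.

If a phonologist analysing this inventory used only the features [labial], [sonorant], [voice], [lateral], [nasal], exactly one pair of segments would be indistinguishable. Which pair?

/ɣ/ (voiced velar fricative) and /ð/ (voiced dental fricative) are both [−labial], [−sonorant], [+voice], [−lateral], [−nasal], so none of the listed features separates them. (They do differ in [coronal] and [dorsal], which are not among the given features.) Every other pair in the inventory differs on at least one listed feature.

ɣ, ð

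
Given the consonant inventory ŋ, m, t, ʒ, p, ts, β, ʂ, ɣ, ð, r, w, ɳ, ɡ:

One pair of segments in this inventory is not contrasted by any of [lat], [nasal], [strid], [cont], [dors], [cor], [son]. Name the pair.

ʂ, ʒ

On the given features, /ʂ/ and /ʒ/ have an identical profile: [-lateral], [-nasal], [+strident], [+continuant], [-dorsal], [+coronal], [-sonorant]. No other two segments in the inventory coincide on all 7 features. (They do differ in [voice] and [distributed], which are not among the given features.)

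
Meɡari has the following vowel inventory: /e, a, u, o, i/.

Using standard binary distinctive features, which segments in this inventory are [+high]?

The feature [high] marks segments produced with the tongue body raised. In this inventory /u, i/ have that property, so they are [+high]; /e, a, o/ are [-high].

u, i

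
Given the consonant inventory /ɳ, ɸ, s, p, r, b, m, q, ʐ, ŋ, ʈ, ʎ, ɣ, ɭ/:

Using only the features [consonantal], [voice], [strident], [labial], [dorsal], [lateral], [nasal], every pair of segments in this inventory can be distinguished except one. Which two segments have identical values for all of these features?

ɸ, p

On the given features, /ɸ/ and /p/ have an identical profile: [+consonantal], [−voice], [−strident], [+labial], [−dorsal], [−lateral], [−nasal]. No other two segments in the inventory coincide on all 7 features. (They do differ in [continuant], which is not among the given features.)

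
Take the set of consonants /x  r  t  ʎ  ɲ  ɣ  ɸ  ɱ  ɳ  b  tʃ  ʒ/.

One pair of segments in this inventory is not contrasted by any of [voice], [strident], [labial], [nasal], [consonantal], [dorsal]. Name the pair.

ʎ, ɣ

/ʎ/ (palatal lateral approximant) and /ɣ/ (voiced velar fricative) are both [+voice], [-strident], [-labial], [-nasal], [+consonantal], [+dorsal], so none of the listed features separates them. (They do differ in [sonorant], [lateral] and [back], which are not among the given features.) Every other pair in the inventory differs on at least one listed feature.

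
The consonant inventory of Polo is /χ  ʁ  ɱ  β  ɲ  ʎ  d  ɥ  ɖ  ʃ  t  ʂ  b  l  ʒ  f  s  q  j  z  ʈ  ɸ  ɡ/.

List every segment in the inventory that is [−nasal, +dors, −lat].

χ, ʁ, ɥ, q, j, ɡ

Checking each segment against [−nasal], [+dorsal], [−lateral]: /χ/ (voiceless uvular fricative), /ʁ/ (voiced uvular fricative), /ɥ/ (labial-palatal glide), /q/ (voiceless uvular stop), /j/ (palatal glide), /ɡ/ (voiced velar stop) satisfy every feature; every other segment in the inventory fails at least one.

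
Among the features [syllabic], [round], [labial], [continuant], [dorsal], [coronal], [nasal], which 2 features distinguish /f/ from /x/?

[labial], [dorsal]

/f/ (voiceless labiodental fricative) and /x/ (voiceless velar fricative) agree on [−syllabic], [−round], [+continuant], [−coronal], [−nasal]. They differ on [labial] (/f/ [+], /x/ [−]), [dorsal] (/f/ [−], /x/ [+]).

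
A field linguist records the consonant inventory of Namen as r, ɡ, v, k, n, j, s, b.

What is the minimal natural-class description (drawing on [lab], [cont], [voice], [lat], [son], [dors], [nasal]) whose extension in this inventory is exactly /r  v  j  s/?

[+cont]

/r, v, j, s/ are exactly the [+continuant] segments in the inventory, so a single feature suffices.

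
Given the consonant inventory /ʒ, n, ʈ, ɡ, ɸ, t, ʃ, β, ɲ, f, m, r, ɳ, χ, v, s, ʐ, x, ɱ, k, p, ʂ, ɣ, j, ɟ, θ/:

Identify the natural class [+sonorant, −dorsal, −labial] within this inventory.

n, r, ɳ

First, the [+sonorant] segments are /n, ɲ, m, r, ɳ, ɱ, j/.
Intersecting with [−dorsal] gives /n, m, r, ɳ, ɱ/.
Of those, [−labial] leaves /n, r, ɳ/.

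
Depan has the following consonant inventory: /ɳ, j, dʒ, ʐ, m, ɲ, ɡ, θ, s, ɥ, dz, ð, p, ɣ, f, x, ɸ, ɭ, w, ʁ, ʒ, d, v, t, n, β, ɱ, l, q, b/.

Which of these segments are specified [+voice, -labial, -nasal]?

Eliminate segments failing any feature: /ɳ, ɲ, n/ are [+nasal]; /m, ɥ, w, v, β, ɱ, b/ are [+labial]; /θ, s, p, f, x, ɸ, t, q/ are [-voice]. The remaining /j, dʒ, ʐ, ɡ, dz, ð, ɣ, ɭ, ʁ, ʒ, d, l/ satisfy [+voice], [-labial], [-nasal].

j, dʒ, ʐ, ɡ, dz, ð, ɣ, ɭ, ʁ, ʒ, d, l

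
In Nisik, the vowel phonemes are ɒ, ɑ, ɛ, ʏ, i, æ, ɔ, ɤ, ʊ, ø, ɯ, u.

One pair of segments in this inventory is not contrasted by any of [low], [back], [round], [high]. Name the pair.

On the given features, /ʊ/ and /u/ have an identical profile: [-low], [+back], [+round], [+high]. No other two segments in the inventory coincide on all 4 features. (They do differ in [tense], which is not among the given features.)

ʊ, u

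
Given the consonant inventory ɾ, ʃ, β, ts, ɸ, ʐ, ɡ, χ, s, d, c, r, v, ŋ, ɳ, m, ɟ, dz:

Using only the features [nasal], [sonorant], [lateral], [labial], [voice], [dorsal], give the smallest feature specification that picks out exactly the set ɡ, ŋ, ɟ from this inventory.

[+voice, +dorsal]

The class [+voice], [+dorsal] has exactly /ɡ, ŋ, ɟ/ as its extension in this inventory. No smaller conjunction from the listed features achieves this: [+dorsal] alone would also admit /χ, c/; [+voice] alone would also admit /ɾ, β, ʐ, d, …/; and checking the remaining single features turns up none with this extension.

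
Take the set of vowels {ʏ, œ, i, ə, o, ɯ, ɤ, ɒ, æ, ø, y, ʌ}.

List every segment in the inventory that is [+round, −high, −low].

œ, o, ø

First, the [+round] segments are /ʏ, œ, o, ɒ, ø, y/.
Intersecting with [−high] gives /œ, o, ɒ, ø/.
Of those, [−low] leaves /œ, o, ø/.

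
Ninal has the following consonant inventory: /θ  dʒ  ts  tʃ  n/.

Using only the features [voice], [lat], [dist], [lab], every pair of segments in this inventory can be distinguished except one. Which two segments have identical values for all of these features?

Both /θ/ and /tʃ/ are [−voice], [−lateral], [+distributed], [−labial]. Since the list omits [continuant], [strident] and [anterior] — which do distinguish the voiceless dental fricative from the voiceless postalveolar affricate — this pair collapses; all other pairs remain distinct.

θ, tʃ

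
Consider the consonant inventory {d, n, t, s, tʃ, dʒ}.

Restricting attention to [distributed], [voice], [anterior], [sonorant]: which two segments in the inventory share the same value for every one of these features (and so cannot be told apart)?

t, s

/t/ (voiceless alveolar stop) and /s/ (voiceless alveolar fricative) are both [−distributed], [−voice], [+anterior], [−sonorant], so none of the listed features separates them. (They do differ in [continuant] and [strident], which are not among the given features.) Every other pair in the inventory differs on at least one listed feature.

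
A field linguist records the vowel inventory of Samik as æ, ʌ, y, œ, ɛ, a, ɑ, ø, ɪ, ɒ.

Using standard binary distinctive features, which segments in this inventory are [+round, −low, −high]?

œ, ø

The [+round] segments are /y, œ, ø, ɒ/.
Among these, [−low] gives /y, œ, ø/.
Then [−high] leaves /œ, ø/.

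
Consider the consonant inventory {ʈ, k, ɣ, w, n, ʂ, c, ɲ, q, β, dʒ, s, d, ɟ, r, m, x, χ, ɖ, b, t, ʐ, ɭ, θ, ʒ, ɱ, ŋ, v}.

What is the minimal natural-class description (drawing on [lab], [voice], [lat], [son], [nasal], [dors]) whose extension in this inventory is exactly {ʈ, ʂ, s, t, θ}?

[-voice, -dors]

The class [-voice], [-dorsal] has exactly /ʈ, ʂ, s, t, θ/ as its extension in this inventory. No smaller conjunction from the listed features achieves this: [-dorsal] alone would also admit /n, β, dʒ, d, …/; [-voice] alone would also admit /k, c, q, x, …/; and checking the remaining single features turns up none with this extension.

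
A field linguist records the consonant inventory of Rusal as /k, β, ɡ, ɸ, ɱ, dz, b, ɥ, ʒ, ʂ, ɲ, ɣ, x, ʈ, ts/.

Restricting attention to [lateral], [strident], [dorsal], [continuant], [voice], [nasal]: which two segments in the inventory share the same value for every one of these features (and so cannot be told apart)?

ɥ, ɣ

Both /ɥ/ and /ɣ/ are [-lateral], [-strident], [+dorsal], [+continuant], [+voice], [-nasal]. Since the list omits [sonorant], [labial], [round] and [back] — which do distinguish the labial-palatal glide from the voiced velar fricative — this pair collapses; all other pairs remain distinct.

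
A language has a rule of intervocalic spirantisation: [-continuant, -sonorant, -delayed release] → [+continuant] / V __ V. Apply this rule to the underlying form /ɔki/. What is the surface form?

[ɔxi]

/k/ satisfies [-continuant, -sonorant, -delayed release] and sits in V __ V. The [+continuant] counterpart of the voiceless velar stop is /x/. Other segments in /ɔki/ either fail the structural description or are not in the environment, so the surface form is [ɔxi].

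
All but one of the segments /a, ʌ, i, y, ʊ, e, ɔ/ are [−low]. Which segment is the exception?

Every segment except /a/ is [−low]. /a/ (low unrounded vowel) is [+low], so it is the exception.

a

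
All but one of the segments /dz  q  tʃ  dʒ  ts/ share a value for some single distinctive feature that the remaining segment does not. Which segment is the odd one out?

[delayed release] (equivalently [strident], [coronal], [dorsal]) groups all but one: /ts, dz, dʒ, tʃ/ share [+delayed release] while /q/ (voiceless uvular stop) alone is [-delayed release]. Removing any other segment would not leave a single-feature class that excludes it.

q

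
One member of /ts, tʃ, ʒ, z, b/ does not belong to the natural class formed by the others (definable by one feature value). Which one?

/ts, tʃ, z, ʒ/ are all [+strident], but /b/ (voiced bilabial stop) is [−strident]. No other single segment can be removed to leave a set sharing one feature value that the removed segment lacks, so /b/ is the odd one out.

b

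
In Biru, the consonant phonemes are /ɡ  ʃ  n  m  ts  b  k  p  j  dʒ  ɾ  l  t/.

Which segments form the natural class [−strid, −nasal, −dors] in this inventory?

b, p, ɾ, l, t

Eliminate segments failing any feature: /ɡ, k, j/ are [+dorsal]; /ʃ, ts, dʒ/ are [+strident]; /n, m/ are [+nasal]. The remaining /b, p, ɾ, l, t/ satisfy [−strident], [−nasal], [−dorsal].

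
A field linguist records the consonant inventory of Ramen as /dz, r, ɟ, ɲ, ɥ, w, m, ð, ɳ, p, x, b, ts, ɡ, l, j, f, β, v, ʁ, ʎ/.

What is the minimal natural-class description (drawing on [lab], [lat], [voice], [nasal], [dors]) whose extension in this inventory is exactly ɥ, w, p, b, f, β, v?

[−nasal, +lab]

The class [−nasal], [+labial] has exactly /ɥ, w, p, b, f, β, v/ as its extension in this inventory. No smaller conjunction from the listed features achieves this: [+labial] alone would also admit /m/; [−nasal] alone would also admit /dz, r, ɟ, ð, …/; and checking the remaining single features turns up none with this extension.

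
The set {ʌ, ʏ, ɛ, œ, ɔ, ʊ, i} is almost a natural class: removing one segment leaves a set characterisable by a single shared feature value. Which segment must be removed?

i

The remaining segments after removing /i/ share [−tense]; /i/ (high front unrounded tense vowel) is [+tense]. For every other candidate removal, the leftover set fails to share any single feature value that the removed segment lacks.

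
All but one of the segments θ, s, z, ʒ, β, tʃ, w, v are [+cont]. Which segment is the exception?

/β, w, ʒ, θ, v, s, z/ are all [+continuant]; /tʃ/ (voiceless postalveolar affricate) is [-continuant].

tʃ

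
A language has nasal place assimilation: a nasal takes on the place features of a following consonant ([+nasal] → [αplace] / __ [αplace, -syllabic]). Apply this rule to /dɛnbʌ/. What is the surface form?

[dɛmbʌ]

The only nasal preceding a consonant is /n/ before /b/. /b/ is [+labial], so /n/ → /m/, giving [dɛmbʌ].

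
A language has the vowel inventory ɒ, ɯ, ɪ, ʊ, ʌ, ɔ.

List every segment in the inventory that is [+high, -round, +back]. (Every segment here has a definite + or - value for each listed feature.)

Among the inventory, the [+high] segments are /ɯ, ɪ, ʊ/.
Among these, [-round] gives /ɯ, ɪ/.
Intersecting with [+back] leaves /ɯ/.

ɯ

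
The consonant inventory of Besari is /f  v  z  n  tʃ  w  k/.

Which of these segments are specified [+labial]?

The feature [labial] marks segments articulated with one or both lips. In this inventory /f, v, w/ have that property, so they are [+labial]; /z, n, tʃ, k/ are [−labial].

f, v, w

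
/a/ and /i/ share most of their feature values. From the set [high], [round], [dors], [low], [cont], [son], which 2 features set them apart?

[high], [low]

/a/ (low unrounded vowel) and /i/ (high front unrounded tense vowel) agree on [−round], [+dorsal], [+continuant], [+sonorant]. They differ on [high] (/a/ [−], /i/ [+]), [low] (/a/ [+], /i/ [−]).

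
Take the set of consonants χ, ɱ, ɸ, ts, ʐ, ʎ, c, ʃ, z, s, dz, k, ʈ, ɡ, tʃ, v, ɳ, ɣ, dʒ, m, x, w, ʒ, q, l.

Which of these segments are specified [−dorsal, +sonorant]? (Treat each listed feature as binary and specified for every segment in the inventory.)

Eliminate segments failing any feature: /χ, ʎ, c, k, ɡ, ɣ, x, w, q/ are [+dorsal]; /ɸ, ts, ʐ, ʃ, z, s, dz, ʈ, tʃ, v, dʒ, ʒ/ are [−sonorant]. The remaining /ɱ, ɳ, m, l/ satisfy [−dorsal], [+sonorant].

ɱ, ɳ, m, l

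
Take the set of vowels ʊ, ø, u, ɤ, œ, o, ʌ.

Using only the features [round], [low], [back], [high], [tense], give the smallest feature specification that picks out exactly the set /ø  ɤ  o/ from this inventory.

/ø, ɤ, o/ are all [−high], [+tense], and no other segment in the inventory matches both values. Dropping any one of them over-generates: [+tense] alone would also admit /u/; [−high] alone would also admit /œ, ʌ/. No other single listed feature picks out exactly this set either, so fewer than two features will not do.

[−high, +tense]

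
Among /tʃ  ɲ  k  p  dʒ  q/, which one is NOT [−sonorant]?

ɲ

/tʃ, dʒ, k, q, p/ are all [−sonorant]; /ɲ/ (palatal nasal) is [+sonorant].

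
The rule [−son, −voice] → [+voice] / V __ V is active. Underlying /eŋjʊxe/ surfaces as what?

/x/ satisfies [−son, −voice] and sits in V __ V. The [+voice] counterpart of the voiceless velar fricative is /ɣ/. Other segments in /eŋjʊxe/ either fail the structural description or are not in the environment, so the surface form is [eŋjʊɣe].

[eŋjʊɣe]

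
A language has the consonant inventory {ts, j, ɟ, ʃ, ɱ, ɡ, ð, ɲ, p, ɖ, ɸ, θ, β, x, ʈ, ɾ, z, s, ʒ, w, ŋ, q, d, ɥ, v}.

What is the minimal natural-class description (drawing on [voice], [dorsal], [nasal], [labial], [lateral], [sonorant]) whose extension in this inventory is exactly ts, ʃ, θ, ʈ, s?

Every target segment is [-voice], [-labial], [-dorsal]; each remaining inventory member fails at least one of these. Each conjunct is needed — [-labial, -dorsal] alone would also admit /ð, ɖ, ɾ, z, …/; [-voice, -dorsal] alone would also admit /p, ɸ/; [-voice, -labial] alone would also admit /x, q/ — and no other combination of two listed features has exactly this extension, so three is the minimum.

[-voice, -labial, -dorsal]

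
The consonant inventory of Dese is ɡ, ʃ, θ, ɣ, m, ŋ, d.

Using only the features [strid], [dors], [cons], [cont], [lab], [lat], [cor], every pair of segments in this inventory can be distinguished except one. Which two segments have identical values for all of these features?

On the given features, /ŋ/ and /ɡ/ have an identical profile: [−strident], [+dorsal], [+consonantal], [−continuant], [−labial], [−lateral], [−coronal]. No other two segments in the inventory coincide on all 7 features. (They do differ in [sonorant] and [nasal], which are not among the given features.)

ŋ, ɡ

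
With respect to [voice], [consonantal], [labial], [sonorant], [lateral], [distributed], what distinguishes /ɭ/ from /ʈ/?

/ɭ/ is the retroflex lateral approximant and /ʈ/ is the voiceless retroflex stop. Both are [+consonantal], [-labial], [-distributed]. /ɭ/ is [+sonorant] while /ʈ/ is [-sonorant]; /ɭ/ is [+voice] while /ʈ/ is [-voice]; /ɭ/ is [+lateral] while /ʈ/ is [-lateral], so the distinguishing features are [sonorant], [voice], [lateral].

[sonorant], [voice], [lateral]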